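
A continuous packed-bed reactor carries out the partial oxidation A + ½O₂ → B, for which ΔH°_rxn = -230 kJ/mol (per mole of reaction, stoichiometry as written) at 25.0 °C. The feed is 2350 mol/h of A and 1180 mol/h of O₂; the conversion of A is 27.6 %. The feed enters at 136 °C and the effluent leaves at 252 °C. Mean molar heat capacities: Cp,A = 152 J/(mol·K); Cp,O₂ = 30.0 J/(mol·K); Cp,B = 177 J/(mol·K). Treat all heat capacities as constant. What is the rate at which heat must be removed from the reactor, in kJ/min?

Extent of reaction ξ = 0.276 × 2350 = 648.6 mol/h
Reaction term: ξ·ΔH°_rxn = 648.6 × -230 = -149180 kJ/h
Sensible, feed 136→25 °C: -43579 kJ/h
Outlet flows (mol/h): A 1701.4, O₂ 855.7, B 648.6
Sensible, products 25→252 °C: 90593 kJ/h
Q = ΔH = -102160 kJ/h = -28.379 kW
Heat removed = 1702.7 kJ/min

Q_out = 1700 kJ/min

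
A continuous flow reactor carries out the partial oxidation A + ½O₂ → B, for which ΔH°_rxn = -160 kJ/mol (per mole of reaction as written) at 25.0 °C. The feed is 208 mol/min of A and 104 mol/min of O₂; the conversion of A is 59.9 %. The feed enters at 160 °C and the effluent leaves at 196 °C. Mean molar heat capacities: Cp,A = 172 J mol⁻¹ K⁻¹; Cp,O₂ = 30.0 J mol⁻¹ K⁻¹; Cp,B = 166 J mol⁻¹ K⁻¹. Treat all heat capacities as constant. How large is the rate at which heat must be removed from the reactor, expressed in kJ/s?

Q_out = 316 kJ/s

Extent of reaction ξ = 0.599 × 208 = 124.59 mol/min
Reaction term: ξ·ΔH°_rxn = 124.59 × -160 = -19935 kJ/min
Sensible, feed 160→25 °C: -5251 kJ/min
Outlet flows (mol/min): A 83.408, O₂ 41.704, B 124.59
Sensible, products 25→196 °C: 6203.8 kJ/min
Q = ΔH = -18982 kJ/min = -316.36 kW
Heat removed = 316.36 kJ/s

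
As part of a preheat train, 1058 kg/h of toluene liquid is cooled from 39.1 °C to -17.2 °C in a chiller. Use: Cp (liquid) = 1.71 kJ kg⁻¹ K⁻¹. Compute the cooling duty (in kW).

Q = ṁ·Cp·ΔT = 1058 × 1.71 × (-17.2 − 39.1) = -101860 kJ/h
Converting: 101860 / 3600 s = 28.294 kW

Q_c = 28.3 kW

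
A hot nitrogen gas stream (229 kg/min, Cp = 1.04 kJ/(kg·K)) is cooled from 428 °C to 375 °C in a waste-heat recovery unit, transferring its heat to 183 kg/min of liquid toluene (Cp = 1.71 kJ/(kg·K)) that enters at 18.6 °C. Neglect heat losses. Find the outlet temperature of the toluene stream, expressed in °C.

T_c,out = 58.9 °C

Heat released by hot stream: Q = 229 × 1.04 × (428 − 375) = 12622 kJ/min
Energy balance on cold side (adiabatic exchanger): Q = ṁ_c·Cp_c·(T_c,out − T_c,in)
T_c,out = 18.6 + 12622/(183 × 1.71) = 58.936 °C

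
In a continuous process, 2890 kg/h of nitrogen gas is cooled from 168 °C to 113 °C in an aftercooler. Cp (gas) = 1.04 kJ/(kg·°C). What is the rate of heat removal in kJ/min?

Q_c = 2760 kJ/min

Q = ṁ·Cp·ΔT = 2890 × 1.04 × (113 − 168) = -165310 kJ/h
Converting: 165310 / 3600 s = 45.919 kW
Cooling duty = 2755.1 kJ/min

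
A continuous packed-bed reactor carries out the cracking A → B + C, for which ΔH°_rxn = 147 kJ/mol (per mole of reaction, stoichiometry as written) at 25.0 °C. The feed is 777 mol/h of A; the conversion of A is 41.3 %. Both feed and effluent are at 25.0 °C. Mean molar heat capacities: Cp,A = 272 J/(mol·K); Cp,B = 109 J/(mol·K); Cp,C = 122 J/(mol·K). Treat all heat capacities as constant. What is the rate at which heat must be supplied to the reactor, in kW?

Extent of reaction ξ = 0.413 × 777 = 320.9 mol/h
Reaction term: ξ·ΔH°_rxn = 320.9 × 147 = 47172 kJ/h
Q = ΔH = 47172 kJ/h = 13.103 kW
Heat supplied = 13.103 kW

Q_in = 13.1 kW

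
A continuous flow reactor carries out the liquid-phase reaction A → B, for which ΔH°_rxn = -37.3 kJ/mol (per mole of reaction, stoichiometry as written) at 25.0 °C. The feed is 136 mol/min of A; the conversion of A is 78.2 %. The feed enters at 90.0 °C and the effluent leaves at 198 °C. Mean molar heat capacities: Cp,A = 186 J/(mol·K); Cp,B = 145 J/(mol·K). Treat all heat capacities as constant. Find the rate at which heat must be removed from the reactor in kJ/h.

Extent of reaction ξ = 0.782 × 136 = 106.35 mol/min
Reaction term: ξ·ΔH°_rxn = 106.35 × -37.3 = -3966.9 kJ/min
Sensible, feed 90.0→25 °C: -1644.2 kJ/min
Outlet flows (mol/min): A 29.648, B 106.35
Sensible, products 25→198 °C: 3621.9 kJ/min
Q = ΔH = -1989.3 kJ/min = -33.155 kW
Heat removed = 119360 kJ/h

Q_out = 119000 kJ/h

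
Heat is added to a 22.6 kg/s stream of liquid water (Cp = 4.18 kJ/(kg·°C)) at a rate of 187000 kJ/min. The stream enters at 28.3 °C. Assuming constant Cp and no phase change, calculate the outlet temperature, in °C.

T_out = 61.3 °C

Q = 187000 kJ/min = 3116.7 kJ/s
ΔT = Q/(ṁ·Cp) = 3116.7/(22.6×4.18) = 32.992 K
T_out = 28.3 + 32.992 = 61.292 °C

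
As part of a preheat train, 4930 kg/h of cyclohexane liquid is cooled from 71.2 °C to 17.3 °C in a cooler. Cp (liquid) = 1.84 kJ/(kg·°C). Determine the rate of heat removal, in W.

Q = ṁ·Cp·ΔT = 4930 × 1.84 × (17.3 − 71.2) = -488940 kJ/h
Converting: 488940 / 3600 s = 135.82 kW
Cooling duty = 135820 W

Q_c = 136000 W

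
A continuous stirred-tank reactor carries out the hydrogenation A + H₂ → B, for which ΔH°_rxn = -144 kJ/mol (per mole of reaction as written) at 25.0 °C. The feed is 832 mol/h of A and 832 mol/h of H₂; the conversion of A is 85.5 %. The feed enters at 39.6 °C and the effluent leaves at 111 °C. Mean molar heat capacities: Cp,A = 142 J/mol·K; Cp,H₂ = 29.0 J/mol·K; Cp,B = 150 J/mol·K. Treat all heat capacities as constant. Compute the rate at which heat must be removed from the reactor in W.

Q_out = 26000 W

Extent of reaction ξ = 0.855 × 832 = 711.36 mol/h
Reaction term: ξ·ΔH°_rxn = 711.36 × -144 = -102440 kJ/h
Sensible, feed 39.6→25 °C: -2077.2 kJ/h
Outlet flows (mol/h): A 120.64, H₂ 120.64, B 711.36
Sensible, products 25→111 °C: 10951 kJ/h
Q = ΔH = -93562 kJ/h = -25.99 kW
Heat removed = 25990 W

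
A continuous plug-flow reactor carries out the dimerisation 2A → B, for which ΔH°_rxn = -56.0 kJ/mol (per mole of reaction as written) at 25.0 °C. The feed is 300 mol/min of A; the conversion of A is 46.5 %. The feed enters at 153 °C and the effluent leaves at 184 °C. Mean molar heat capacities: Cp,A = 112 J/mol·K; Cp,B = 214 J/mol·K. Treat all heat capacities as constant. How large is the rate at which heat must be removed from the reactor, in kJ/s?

Q_out = 49.6 kJ/s

Extent of reaction ξ = 0.465 × 300 / 2 = 69.75 mol/min
Reaction term: ξ·ΔH°_rxn = 69.75 × -56.0 = -3906 kJ/min
Sensible, feed 153→25 °C: -4300.8 kJ/min
Outlet flows (mol/min): A 160.5, B 69.75
Sensible, products 25→184 °C: 5231.5 kJ/min
Q = ΔH = -2975.3 kJ/min = -49.588 kW
Heat removed = 49.588 kJ/s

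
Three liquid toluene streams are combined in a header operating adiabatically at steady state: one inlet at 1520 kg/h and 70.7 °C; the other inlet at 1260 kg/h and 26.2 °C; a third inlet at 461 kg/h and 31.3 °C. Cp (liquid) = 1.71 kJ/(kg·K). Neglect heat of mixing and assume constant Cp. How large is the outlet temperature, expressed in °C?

T_out = 47.8 °C

Energy balance with Q = 0: Σ ṁᵢCp,ᵢ(T_out − Tᵢ) = 0
T_out = Σ ṁᵢCp,ᵢTᵢ / Σ ṁᵢCp,ᵢ
      = 264890 / 5542.1 = 47.796 °C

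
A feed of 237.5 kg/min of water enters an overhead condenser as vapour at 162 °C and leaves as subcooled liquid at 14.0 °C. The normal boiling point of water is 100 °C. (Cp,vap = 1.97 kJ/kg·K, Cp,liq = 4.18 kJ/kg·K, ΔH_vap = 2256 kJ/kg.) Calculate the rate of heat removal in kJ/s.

Q_c = 10800 kJ/s

vapour 162→100 °C: -122.14 kJ/kg
condensation at 100 °C: -2256 kJ/kg
liquid 100→14.0 °C: -359.48 kJ/kg
Δh = -122.14 + -2256 + -359.48 = -2737.6 kJ/kg
Q = ṁ·Δh = 237.5 kg/min × -2737.6 kJ/kg = -650180 kJ/min
|Q| = 10836 kW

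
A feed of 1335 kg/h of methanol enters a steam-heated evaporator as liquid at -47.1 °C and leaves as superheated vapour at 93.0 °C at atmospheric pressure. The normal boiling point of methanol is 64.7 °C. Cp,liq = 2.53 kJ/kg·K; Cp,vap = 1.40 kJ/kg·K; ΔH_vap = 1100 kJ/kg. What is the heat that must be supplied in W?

liquid -47.1→64.7 °C: 282.85 kJ/kg
vaporisation at 64.7 °C: 1100 kJ/kg
vapour 64.7→93.0 °C: 39.62 kJ/kg
Δh = 282.85 + 1100 + 39.62 = 1422.5 kJ/kg
Q = ṁ·Δh = 1335 kg/h × 1422.5 kJ/kg = 1.899e+06 kJ/h
|Q| = 527.5 kW = 527500 W

Q = 528000 W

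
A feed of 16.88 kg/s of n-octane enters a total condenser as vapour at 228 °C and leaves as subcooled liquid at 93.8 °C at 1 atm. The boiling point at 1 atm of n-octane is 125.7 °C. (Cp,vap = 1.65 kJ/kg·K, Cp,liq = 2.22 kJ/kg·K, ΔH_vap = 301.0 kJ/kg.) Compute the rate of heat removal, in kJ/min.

vapour 228→125.7 °C: -168.79 kJ/kg
condensation at 125.7 °C: -301 kJ/kg
liquid 125.7→93.8 °C: -70.818 kJ/kg
Δh = -168.79 + -301 + -70.818 = -540.61 kJ/kg
Q = ṁ·Δh = 16.88 kg/s × -540.61 kJ/kg = -9125.5 kJ/s
|Q| = 9125.5 kW = 547530 kJ/min

Q_c = 548000 kJ/min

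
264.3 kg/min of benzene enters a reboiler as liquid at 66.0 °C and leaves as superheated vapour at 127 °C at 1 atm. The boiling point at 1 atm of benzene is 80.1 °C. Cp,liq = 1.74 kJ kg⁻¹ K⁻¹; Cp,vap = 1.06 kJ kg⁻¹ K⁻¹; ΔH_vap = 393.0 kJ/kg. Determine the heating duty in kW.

Q = 2060 kW

liquid 66.0→80.1 °C: 24.534 kJ/kg
vaporisation at 80.1 °C: 393 kJ/kg
vapour 80.1→127 °C: 49.714 kJ/kg
Δh = 24.534 + 393 + 49.714 = 467.25 kJ/kg
Q = ṁ·Δh = 264.3 kg/min × 467.25 kJ/kg = 123490 kJ/min
|Q| = 2058.2 kW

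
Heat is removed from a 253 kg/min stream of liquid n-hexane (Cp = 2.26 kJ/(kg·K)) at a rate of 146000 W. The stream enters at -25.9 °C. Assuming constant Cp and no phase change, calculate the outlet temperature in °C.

Q = 146000 W = 8760 kJ/min
ΔT = Q/(ṁ·Cp) = 8760/(253×2.26) = 15.321 K
T_out = -25.9 − 15.321 = -41.221 °C

T_out = -41.2 °C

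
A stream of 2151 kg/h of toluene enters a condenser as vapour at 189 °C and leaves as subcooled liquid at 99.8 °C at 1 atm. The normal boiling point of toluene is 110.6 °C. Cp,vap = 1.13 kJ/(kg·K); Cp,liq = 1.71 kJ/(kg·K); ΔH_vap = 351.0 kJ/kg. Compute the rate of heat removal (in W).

vapour 189→110.6 °C: -88.592 kJ/kg
condensation at 110.6 °C: -351 kJ/kg
liquid 110.6→99.8 °C: -18.468 kJ/kg
Δh = -88.592 + -351 + -18.468 = -458.06 kJ/kg
Q = ṁ·Δh = 2151 kg/h × -458.06 kJ/kg = -985290 kJ/h
|Q| = 273.69 kW = 273690 W

Q_c = 274000 W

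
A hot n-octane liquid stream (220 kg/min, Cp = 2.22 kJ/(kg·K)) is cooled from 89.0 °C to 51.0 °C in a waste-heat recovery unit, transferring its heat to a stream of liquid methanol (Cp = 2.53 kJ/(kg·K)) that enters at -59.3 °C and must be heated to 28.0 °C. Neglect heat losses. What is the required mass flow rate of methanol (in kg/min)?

ṁ_c = 84.0 kg/min

Heat released by hot stream: Q = 220 × 2.22 × (89.0 − 51.0) = 18559 kJ/min
Energy balance on cold side (adiabatic exchanger): Q = ṁ_c·Cp_c·(T_c,out − T_c,in)
ṁ_c = 18559 / [2.53 × (28.0 − -59.3)] = 84.028 kg/min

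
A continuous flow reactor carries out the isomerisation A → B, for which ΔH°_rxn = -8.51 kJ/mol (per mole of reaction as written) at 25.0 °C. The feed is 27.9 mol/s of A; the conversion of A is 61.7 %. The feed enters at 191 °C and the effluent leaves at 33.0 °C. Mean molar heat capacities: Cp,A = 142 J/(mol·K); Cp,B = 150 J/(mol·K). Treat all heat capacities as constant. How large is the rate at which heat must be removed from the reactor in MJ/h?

Extent of reaction ξ = 0.617 × 27.9 = 17.214 mol/s
Reaction term: ξ·ΔH°_rxn = 17.214 × -8.51 = -146.49 kJ/s
Sensible, feed 191→25 °C: -657.66 kJ/s
Outlet flows (mol/s): A 10.686, B 17.214
Sensible, products 25→33.0 °C: 32.796 kJ/s
Q = ΔH = -771.36 kJ/s = -771.36 kW
Heat removed = 2776.9 MJ/h

Q_out = 2780 MJ/h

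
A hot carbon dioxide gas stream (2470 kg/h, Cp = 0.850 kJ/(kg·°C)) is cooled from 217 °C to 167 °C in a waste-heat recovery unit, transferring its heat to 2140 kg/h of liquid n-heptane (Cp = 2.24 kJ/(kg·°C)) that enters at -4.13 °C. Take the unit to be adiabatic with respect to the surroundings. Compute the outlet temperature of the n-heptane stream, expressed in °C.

T_c,out = 17.8 °C

Heat released by hot stream: Q = 2470 × 0.850 × (217 − 167) = 104980 kJ/h
Energy balance on cold side (adiabatic exchanger): Q = ṁ_c·Cp_c·(T_c,out − T_c,in)
T_c,out = -4.13 + 104980/(2140 × 2.24) = 17.769 °C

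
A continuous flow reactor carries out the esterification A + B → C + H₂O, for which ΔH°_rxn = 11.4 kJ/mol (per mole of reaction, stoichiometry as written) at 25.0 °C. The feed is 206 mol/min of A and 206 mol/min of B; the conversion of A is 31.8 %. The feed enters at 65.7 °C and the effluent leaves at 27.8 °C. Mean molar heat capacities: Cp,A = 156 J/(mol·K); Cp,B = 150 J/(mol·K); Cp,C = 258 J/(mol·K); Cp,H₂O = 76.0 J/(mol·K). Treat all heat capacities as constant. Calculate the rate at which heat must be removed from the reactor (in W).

Q_out = 27300 W

Extent of reaction ξ = 0.318 × 206 = 65.508 mol/min
Reaction term: ξ·ΔH°_rxn = 65.508 × 11.4 = 746.79 kJ/min
Sensible, feed 65.7→25 °C: -2565.6 kJ/min
Outlet flows (mol/min): A 140.49, B 140.49, C 65.508, H₂O 65.508
Sensible, products 25→27.8 °C: 181.64 kJ/min
Q = ΔH = -1637.1 kJ/min = -27.286 kW
Heat removed = 27286 W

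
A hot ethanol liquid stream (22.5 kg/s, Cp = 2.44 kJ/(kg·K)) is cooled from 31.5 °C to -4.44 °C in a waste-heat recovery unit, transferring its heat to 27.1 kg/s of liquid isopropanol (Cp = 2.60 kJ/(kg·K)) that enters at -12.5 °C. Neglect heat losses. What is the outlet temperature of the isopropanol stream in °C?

T_c,out = 15.5 °C

Heat released by hot stream: Q = 22.5 × 2.44 × (31.5 − -4.44) = 1973.1 kJ/s
Energy balance on cold side (adiabatic exchanger): Q = ṁ_c·Cp_c·(T_c,out − T_c,in)
T_c,out = -12.5 + 1973.1/(27.1 × 2.60) = 15.503 °C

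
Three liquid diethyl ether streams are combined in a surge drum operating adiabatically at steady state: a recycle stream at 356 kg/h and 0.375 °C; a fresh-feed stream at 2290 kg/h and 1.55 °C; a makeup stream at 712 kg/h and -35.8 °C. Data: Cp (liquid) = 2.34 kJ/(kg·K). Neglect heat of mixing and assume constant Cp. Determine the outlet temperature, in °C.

T_out = -6.49 °C

Adiabatic, steady state ⇒ Σ ṁᵢCp,ᵢ(T_out − Tᵢ) = 0
T_out = Σ ṁᵢCp,ᵢTᵢ / Σ ṁᵢCp,ᵢ
      = -51027 / 7857.7 = -6.4939 °C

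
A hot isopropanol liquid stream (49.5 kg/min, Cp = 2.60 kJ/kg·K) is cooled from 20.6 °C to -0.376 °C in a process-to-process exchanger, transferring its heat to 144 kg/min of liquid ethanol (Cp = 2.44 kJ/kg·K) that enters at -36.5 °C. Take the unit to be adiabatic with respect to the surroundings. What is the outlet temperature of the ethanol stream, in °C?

T_c,out = -28.8 °C

Heat released by hot stream: Q = 49.5 × 2.60 × (20.6 − -0.376) = 2699.6 kJ/min
Energy balance on cold side (adiabatic exchanger): Q = ṁ_c·Cp_c·(T_c,out − T_c,in)
T_c,out = -36.5 + 2699.6/(144 × 2.44) = -28.817 °C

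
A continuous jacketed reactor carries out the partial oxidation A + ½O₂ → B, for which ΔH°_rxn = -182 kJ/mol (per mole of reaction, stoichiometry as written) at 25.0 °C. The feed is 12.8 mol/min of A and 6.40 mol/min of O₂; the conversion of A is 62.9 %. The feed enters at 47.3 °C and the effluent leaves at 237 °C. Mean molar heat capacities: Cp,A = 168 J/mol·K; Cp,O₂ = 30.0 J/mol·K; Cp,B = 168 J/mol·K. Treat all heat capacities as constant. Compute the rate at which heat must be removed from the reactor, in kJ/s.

Q_out = 17.4 kJ/s

Extent of reaction ξ = 0.629 × 12.8 = 8.0512 mol/min
Reaction term: ξ·ΔH°_rxn = 8.0512 × -182 = -1465.3 kJ/min
Sensible, feed 47.3→25 °C: -52.236 kJ/min
Outlet flows (mol/min): A 4.7488, O₂ 2.3744, B 8.0512
Sensible, products 25→237 °C: 470.99 kJ/min
Q = ΔH = -1046.6 kJ/min = -17.443 kW
Heat removed = 17.443 kJ/s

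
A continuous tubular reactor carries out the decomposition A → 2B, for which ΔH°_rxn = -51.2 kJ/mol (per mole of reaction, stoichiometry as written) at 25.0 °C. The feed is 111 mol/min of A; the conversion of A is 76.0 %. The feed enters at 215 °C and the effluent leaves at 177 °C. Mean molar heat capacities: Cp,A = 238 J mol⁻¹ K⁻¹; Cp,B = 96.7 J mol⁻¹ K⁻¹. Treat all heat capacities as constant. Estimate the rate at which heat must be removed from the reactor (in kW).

Extent of reaction ξ = 0.760 × 111 = 84.36 mol/min
Reaction term: ξ·ΔH°_rxn = 84.36 × -51.2 = -4319.2 kJ/min
Sensible, feed 215→25 °C: -5019.4 kJ/min
Outlet flows (mol/min): A 26.64, B 168.72
Sensible, products 25→177 °C: 3443.6 kJ/min
Q = ΔH = -5895 kJ/min = -98.25 kW
Heat removed = 98.25 kW

Q_out = 98.3 kW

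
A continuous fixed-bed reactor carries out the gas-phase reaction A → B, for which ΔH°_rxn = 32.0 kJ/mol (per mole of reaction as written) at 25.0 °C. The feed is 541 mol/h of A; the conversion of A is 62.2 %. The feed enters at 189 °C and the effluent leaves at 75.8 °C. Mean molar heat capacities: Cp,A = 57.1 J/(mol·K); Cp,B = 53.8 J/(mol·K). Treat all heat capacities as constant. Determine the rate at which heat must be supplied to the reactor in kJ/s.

Extent of reaction ξ = 0.622 × 541 = 336.5 mol/h
Reaction term: ξ·ΔH°_rxn = 336.5 × 32.0 = 10768 kJ/h
Sensible, feed 189→25 °C: -5066.1 kJ/h
Outlet flows (mol/h): A 204.5, B 336.5
Sensible, products 25→75.8 °C: 1512.9 kJ/h
Q = ΔH = 7214.8 kJ/h = 2.0041 kW
Heat supplied = 2.0041 kJ/s

Q_in = 2.00 kJ/s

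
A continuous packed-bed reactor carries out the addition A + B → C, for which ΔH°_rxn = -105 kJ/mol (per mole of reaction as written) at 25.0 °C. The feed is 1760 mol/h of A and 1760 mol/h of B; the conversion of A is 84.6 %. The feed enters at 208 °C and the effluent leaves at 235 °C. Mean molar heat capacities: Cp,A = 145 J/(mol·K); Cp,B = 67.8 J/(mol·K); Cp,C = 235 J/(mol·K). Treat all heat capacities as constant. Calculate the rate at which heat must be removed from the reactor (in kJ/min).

Extent of reaction ξ = 0.846 × 1760 = 1489 mol/h
Reaction term: ξ·ΔH°_rxn = 1489 × -105 = -156340 kJ/h
Sensible, feed 208→25 °C: -68539 kJ/h
Outlet flows (mol/h): A 271.04, B 271.04, C 1489
Sensible, products 25→235 °C: 85592 kJ/h
Q = ΔH = -139290 kJ/h = -38.691 kW
Heat removed = 2321.5 kJ/min

Q_out = 2320 kJ/min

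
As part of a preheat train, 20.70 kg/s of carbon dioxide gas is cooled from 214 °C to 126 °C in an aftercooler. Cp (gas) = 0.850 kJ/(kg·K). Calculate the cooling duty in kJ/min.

Q = ṁ·Cp·ΔT = 20.70 × 0.850 × (126 − 214) = -1548.4 kJ/s
Cooling duty = 92902 kJ/min

Q_c = 92900 kJ/min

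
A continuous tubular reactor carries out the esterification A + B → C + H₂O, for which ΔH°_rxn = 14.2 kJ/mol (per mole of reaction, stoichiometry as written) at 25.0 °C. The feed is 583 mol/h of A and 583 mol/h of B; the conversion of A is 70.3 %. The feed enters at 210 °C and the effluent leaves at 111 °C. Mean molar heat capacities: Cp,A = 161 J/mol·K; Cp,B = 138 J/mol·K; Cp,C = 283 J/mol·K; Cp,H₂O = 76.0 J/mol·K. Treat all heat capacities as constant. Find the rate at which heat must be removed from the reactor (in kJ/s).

Extent of reaction ξ = 0.703 × 583 = 409.85 mol/h
Reaction term: ξ·ΔH°_rxn = 409.85 × 14.2 = 5819.9 kJ/h
Sensible, feed 210→25 °C: -32249 kJ/h
Outlet flows (mol/h): A 173.15, B 173.15, C 409.85, H₂O 409.85
Sensible, products 25→111 °C: 17106 kJ/h
Q = ΔH = -9322.7 kJ/h = -2.5896 kW
Heat removed = 2.5896 kJ/s

Q_out = 2.59 kJ/s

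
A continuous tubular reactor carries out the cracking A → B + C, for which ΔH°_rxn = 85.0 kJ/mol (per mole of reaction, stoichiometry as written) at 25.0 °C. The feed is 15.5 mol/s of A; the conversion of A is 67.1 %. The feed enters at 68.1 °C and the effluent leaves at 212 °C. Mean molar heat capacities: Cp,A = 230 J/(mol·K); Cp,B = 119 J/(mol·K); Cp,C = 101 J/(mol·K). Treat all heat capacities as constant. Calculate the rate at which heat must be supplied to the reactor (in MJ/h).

Q_in = 4960 MJ/h

Extent of reaction ξ = 0.671 × 15.5 = 10.401 mol/s
Reaction term: ξ·ΔH°_rxn = 10.401 × 85.0 = 884.04 kJ/s
Sensible, feed 68.1→25 °C: -153.65 kJ/s
Outlet flows (mol/s): A 5.0995, B 10.401, C 10.401
Sensible, products 25→212 °C: 647.21 kJ/s
Q = ΔH = 1377.6 kJ/s = 1377.6 kW
Heat supplied = 4959.3 MJ/h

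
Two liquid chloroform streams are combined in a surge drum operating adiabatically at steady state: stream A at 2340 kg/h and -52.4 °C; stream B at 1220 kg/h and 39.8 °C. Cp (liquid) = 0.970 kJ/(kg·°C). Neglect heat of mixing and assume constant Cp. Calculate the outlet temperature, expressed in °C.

Adiabatic, steady state ⇒ Σ ṁᵢCp,ᵢ(T_out − Tᵢ) = 0
T_out = Σ ṁᵢCp,ᵢTᵢ / Σ ṁᵢCp,ᵢ
      = -71838 / 3453.2 = -20.803 °C

T_out = -20.8 °C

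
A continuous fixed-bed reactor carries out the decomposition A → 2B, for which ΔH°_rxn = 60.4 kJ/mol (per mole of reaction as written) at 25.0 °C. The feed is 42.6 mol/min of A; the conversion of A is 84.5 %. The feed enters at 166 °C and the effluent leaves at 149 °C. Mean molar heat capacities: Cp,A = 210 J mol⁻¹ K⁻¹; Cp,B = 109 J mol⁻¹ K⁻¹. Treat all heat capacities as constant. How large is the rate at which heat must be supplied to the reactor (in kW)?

Q_in = 34.3 kW

Extent of reaction ξ = 0.845 × 42.6 = 35.997 mol/min
Reaction term: ξ·ΔH°_rxn = 35.997 × 60.4 = 2174.2 kJ/min
Sensible, feed 166→25 °C: -1261.4 kJ/min
Outlet flows (mol/min): A 6.603, B 71.994
Sensible, products 25→149 °C: 1145 kJ/min
Q = ΔH = 2057.8 kJ/min = 34.297 kW
Heat supplied = 34.297 kW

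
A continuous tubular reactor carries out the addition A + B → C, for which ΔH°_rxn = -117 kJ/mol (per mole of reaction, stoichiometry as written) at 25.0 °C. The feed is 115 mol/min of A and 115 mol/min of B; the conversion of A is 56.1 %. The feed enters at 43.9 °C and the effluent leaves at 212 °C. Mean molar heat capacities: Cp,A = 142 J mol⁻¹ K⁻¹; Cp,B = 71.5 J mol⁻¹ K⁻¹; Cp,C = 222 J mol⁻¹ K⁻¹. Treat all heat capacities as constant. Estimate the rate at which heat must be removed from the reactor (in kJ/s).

Q_out = 55.3 kJ/s

Extent of reaction ξ = 0.561 × 115 = 64.515 mol/min
Reaction term: ξ·ΔH°_rxn = 64.515 × -117 = -7548.3 kJ/min
Sensible, feed 43.9→25 °C: -464.04 kJ/min
Outlet flows (mol/min): A 50.485, B 50.485, C 64.515
Sensible, products 25→212 °C: 4693.9 kJ/min
Q = ΔH = -3318.4 kJ/min = -55.307 kW
Heat removed = 55.307 kJ/s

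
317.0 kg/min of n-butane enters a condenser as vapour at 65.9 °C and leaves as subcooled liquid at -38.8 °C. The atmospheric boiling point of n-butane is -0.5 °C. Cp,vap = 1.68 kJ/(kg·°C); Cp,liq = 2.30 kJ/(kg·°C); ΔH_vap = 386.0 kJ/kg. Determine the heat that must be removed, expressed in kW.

Q_c = 3090 kW

vapour 65.9→-0.5 °C: -111.55 kJ/kg
condensation at -0.5 °C: -386 kJ/kg
liquid -0.5→-38.8 °C: -88.09 kJ/kg
Δh = -111.55 + -386 + -88.09 = -585.64 kJ/kg
Q = ṁ·Δh = 317.0 kg/min × -585.64 kJ/kg = -185650 kJ/min
|Q| = 3094.1 kW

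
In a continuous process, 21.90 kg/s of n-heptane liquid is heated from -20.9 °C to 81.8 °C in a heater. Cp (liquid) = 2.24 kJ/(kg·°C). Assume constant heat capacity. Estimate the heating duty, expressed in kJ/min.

Q = 302000 kJ/min

Q = ṁ·Cp·ΔT = 21.90 × 2.24 × (81.8 − -20.9) = 5038.1 kJ/s
Heating duty = 302280 kJ/min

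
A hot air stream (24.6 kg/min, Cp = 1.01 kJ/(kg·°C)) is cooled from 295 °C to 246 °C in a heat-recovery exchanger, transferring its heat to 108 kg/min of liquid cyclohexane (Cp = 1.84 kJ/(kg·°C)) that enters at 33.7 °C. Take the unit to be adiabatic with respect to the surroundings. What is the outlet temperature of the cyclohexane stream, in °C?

Heat released by hot stream: Q = 24.6 × 1.01 × (295 − 246) = 1217.5 kJ/min
Energy balance on cold side (adiabatic exchanger): Q = ṁ_c·Cp_c·(T_c,out − T_c,in)
T_c,out = 33.7 + 1217.5/(108 × 1.84) = 39.826 °C

T_c,out = 39.8 °C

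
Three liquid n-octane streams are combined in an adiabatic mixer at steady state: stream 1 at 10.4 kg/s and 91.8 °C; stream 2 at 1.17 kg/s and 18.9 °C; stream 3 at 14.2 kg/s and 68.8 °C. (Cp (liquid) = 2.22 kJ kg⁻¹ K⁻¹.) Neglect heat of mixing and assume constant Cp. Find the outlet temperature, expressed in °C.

T_out = 75.8 °C

Adiabatic, steady state ⇒ Σ ṁᵢCp,ᵢ(T_out − Tᵢ) = 0
T_out = Σ ṁᵢCp,ᵢTᵢ / Σ ṁᵢCp,ᵢ
      = 4337.4 / 57.209 = 75.817 °C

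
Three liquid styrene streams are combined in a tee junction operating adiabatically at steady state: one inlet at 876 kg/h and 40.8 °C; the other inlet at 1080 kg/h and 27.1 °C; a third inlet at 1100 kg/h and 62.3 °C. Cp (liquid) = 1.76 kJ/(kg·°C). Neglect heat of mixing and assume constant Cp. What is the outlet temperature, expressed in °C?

Energy balance with Q = 0: Σ ṁᵢCp,ᵢ(T_out − Tᵢ) = 0
Σ ṁᵢCp,ᵢTᵢ = 876×1.76×40.8 + 1080×1.76×27.1 + 1100×1.76×62.3 = 235030
Σ ṁᵢCp,ᵢ = 876×1.76 + 1080×1.76 + 1100×1.76 = 5378.6
T_out = 235030 / 5378.6 = 43.697 °C

T_out = 43.7 °C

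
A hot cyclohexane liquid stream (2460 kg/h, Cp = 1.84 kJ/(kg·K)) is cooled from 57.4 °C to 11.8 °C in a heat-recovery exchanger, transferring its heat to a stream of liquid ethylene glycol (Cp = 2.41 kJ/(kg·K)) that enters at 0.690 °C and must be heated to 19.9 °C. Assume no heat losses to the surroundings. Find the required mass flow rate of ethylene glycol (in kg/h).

ṁ_c = 4460 kg/h

Heat released by hot stream: Q = 2460 × 1.84 × (57.4 − 11.8) = 206400 kJ/h
Energy balance on cold side (adiabatic exchanger): Q = ṁ_c·Cp_c·(T_c,out − T_c,in)
ṁ_c = 206400 / [2.41 × (19.9 − 0.690)] = 4458.3 kg/h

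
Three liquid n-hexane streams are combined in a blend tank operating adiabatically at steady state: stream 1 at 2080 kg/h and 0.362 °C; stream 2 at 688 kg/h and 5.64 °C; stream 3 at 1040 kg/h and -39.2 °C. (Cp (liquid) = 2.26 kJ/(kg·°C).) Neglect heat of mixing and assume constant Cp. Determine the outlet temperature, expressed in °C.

T_out = -9.49 °C

Adiabatic, steady state ⇒ Σ ṁᵢCp,ᵢ(T_out − Tᵢ) = 0
T_out = Σ ṁᵢCp,ᵢTᵢ / Σ ṁᵢCp,ᵢ
      = -81664 / 8606.1 = -9.4892 °C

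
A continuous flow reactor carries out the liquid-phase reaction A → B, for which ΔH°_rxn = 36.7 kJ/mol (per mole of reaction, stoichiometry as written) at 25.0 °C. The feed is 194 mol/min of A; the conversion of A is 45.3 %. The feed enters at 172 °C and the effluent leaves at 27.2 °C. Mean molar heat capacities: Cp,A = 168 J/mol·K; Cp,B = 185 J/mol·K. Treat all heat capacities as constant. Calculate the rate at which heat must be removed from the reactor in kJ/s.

Extent of reaction ξ = 0.453 × 194 = 87.882 mol/min
Reaction term: ξ·ΔH°_rxn = 87.882 × 36.7 = 3225.3 kJ/min
Sensible, feed 172→25 °C: -4791 kJ/min
Outlet flows (mol/min): A 106.12, B 87.882
Sensible, products 25→27.2 °C: 74.989 kJ/min
Q = ΔH = -1490.8 kJ/min = -24.846 kW
Heat removed = 24.846 kJ/s

Q_out = 24.8 kJ/s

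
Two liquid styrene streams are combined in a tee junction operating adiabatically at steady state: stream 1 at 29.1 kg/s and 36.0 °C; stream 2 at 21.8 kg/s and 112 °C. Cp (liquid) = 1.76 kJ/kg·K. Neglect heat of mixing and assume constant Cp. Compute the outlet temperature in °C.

Adiabatic, steady state ⇒ Σ ṁᵢCp,ᵢ(T_out − Tᵢ) = 0
T_out = Σ ṁᵢCp,ᵢTᵢ / Σ ṁᵢCp,ᵢ
      = 6141 / 89.584 = 68.55 °C

T_out = 68.6 °C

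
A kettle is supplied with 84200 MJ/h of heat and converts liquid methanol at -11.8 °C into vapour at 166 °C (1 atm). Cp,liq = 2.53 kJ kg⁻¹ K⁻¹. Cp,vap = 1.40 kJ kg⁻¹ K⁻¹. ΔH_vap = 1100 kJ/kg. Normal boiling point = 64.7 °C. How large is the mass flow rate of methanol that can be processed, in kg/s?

Δh = 2.53×(64.7−-11.8) + 1100 + 1.40×(166−64.7) = 1435.4 kJ/kg
Q = 84200 MJ/h = 23389 kJ/s = 23389 kJ/s
ṁ = Q/Δh = 23389 / 1435.4 = 16.295 kg/s

ṁ = 16.3 kg/s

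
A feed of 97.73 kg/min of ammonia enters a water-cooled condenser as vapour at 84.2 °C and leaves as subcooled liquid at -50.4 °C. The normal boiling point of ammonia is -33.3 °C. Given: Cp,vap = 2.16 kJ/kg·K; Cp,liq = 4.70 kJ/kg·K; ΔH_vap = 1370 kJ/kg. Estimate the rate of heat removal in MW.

vapour 84.2→-33.3 °C: -253.8 kJ/kg
condensation at -33.3 °C: -1370 kJ/kg
liquid -33.3→-50.4 °C: -80.37 kJ/kg
Δh = -253.8 + -1370 + -80.37 = -1704.2 kJ/kg
Q = ṁ·Δh = 97.73 kg/min × -1704.2 kJ/kg = -166550 kJ/min
|Q| = 2775.8 kW = 2.7758 MW

Q_c = 2.78 MW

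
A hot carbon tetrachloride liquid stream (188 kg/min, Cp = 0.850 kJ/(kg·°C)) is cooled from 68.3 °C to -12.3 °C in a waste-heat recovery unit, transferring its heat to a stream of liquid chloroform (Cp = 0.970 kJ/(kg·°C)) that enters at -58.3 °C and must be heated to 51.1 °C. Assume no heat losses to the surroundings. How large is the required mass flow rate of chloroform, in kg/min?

Heat released by hot stream: Q = 188 × 0.850 × (68.3 − -12.3) = 12880 kJ/min
Energy balance on cold side (adiabatic exchanger): Q = ṁ_c·Cp_c·(T_c,out − T_c,in)
ṁ_c = 12880 / [0.970 × (51.1 − -58.3)] = 121.37 kg/min

ṁ_c = 121 kg/min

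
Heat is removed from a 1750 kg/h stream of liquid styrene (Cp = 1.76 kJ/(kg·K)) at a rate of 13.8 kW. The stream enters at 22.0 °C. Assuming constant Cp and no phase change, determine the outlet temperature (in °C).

T_out = 5.87 °C

Q = 13.8 kW = 49680 kJ/h
ΔT = Q/(ṁ·Cp) = 49680/(1750×1.76) = 16.13 K
T_out = 22.0 − 16.13 = 5.8701 °C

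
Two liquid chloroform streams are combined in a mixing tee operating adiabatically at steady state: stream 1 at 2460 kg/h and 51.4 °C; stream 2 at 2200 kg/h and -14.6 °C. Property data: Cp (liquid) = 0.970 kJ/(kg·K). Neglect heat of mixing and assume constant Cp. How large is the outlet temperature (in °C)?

Adiabatic, steady state ⇒ Σ ṁᵢCp,ᵢ(T_out − Tᵢ) = 0
T_out = Σ ṁᵢCp,ᵢTᵢ / Σ ṁᵢCp,ᵢ
      = 91494 / 4520.2 = 20.241 °C

T_out = 20.2 °C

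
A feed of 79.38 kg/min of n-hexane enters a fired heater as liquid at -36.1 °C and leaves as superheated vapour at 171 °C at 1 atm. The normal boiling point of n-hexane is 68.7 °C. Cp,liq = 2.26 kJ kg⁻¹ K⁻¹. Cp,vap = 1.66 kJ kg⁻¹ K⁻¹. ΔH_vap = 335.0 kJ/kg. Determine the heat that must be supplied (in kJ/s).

Q = 981 kJ/s

liquid -36.1→68.7 °C: 236.85 kJ/kg
vaporisation at 68.7 °C: 335 kJ/kg
vapour 68.7→171 °C: 169.82 kJ/kg
Δh = 236.85 + 335 + 169.82 = 741.67 kJ/kg
Q = ṁ·Δh = 79.38 kg/min × 741.67 kJ/kg = 58873 kJ/min
|Q| = 981.22 kW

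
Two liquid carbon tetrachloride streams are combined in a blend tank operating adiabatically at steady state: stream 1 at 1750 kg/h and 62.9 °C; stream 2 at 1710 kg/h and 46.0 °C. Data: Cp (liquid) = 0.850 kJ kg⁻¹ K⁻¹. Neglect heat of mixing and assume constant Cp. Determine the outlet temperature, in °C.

Adiabatic, steady state ⇒ Σ ṁᵢCp,ᵢ(T_out − Tᵢ) = 0
T_out = Σ ṁᵢCp,ᵢTᵢ / Σ ṁᵢCp,ᵢ
      = 160420 / 2941 = 54.548 °C

T_out = 54.5 °C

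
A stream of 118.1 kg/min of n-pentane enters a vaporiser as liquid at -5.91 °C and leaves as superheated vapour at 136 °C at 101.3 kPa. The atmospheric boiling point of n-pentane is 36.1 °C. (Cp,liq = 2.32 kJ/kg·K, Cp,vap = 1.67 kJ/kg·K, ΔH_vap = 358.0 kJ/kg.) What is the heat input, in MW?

Q = 1.22 MW

liquid -5.91→36.1 °C: 97.463 kJ/kg
vaporisation at 36.1 °C: 358 kJ/kg
vapour 36.1→136 °C: 166.83 kJ/kg
Δh = 97.463 + 358 + 166.83 = 622.3 kJ/kg
Q = ṁ·Δh = 118.1 kg/min × 622.3 kJ/kg = 73493 kJ/min
|Q| = 1224.9 kW = 1.2249 MW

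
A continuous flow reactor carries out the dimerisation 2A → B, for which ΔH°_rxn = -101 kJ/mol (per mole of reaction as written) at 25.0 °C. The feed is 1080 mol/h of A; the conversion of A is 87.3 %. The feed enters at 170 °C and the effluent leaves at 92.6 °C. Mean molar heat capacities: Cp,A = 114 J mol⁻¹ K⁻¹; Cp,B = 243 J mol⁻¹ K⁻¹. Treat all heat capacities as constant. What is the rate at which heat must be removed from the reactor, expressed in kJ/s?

Extent of reaction ξ = 0.873 × 1080 / 2 = 471.42 mol/h
Reaction term: ξ·ΔH°_rxn = 471.42 × -101 = -47613 kJ/h
Sensible, feed 170→25 °C: -17852 kJ/h
Outlet flows (mol/h): A 137.16, B 471.42
Sensible, products 25→92.6 °C: 8800.9 kJ/h
Q = ΔH = -56665 kJ/h = -15.74 kW
Heat removed = 15.74 kJ/s

Q_out = 15.7 kJ/s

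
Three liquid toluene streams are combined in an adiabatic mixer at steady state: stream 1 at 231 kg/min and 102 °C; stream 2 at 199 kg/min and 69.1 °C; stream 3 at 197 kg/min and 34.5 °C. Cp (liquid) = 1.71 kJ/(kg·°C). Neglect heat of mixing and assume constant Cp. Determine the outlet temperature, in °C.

No heat crosses the boundary, so H_out = H_in.
Σ ṁᵢCp,ᵢTᵢ = 231×1.71×102 + 199×1.71×69.1 + 197×1.71×34.5 = 75427
Σ ṁᵢCp,ᵢ = 231×1.71 + 199×1.71 + 197×1.71 = 1072.2
T_out = 75427 / 1072.2 = 70.35 °C

T_out = 70.3 °C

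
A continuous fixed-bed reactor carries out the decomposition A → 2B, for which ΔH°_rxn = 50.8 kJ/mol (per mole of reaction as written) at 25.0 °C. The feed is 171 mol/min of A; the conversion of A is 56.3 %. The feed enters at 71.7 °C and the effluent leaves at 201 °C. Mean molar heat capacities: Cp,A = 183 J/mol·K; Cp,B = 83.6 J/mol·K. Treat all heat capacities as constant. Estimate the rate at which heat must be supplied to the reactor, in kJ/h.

Q_in = 520000 kJ/h

Extent of reaction ξ = 0.563 × 171 = 96.273 mol/min
Reaction term: ξ·ΔH°_rxn = 96.273 × 50.8 = 4890.7 kJ/min
Sensible, feed 71.7→25 °C: -1461.4 kJ/min
Outlet flows (mol/min): A 74.727, B 192.55
Sensible, products 25→201 °C: 5239.9 kJ/min
Q = ΔH = 8669.1 kJ/min = 144.49 kW
Heat supplied = 520150 kJ/h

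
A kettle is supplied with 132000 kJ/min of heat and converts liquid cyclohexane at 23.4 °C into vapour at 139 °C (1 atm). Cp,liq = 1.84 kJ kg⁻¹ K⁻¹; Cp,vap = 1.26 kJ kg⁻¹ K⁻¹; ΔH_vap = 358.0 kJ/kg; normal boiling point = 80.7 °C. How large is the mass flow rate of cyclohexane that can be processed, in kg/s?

ṁ = 4.10 kg/s

Δh = 1.84×(80.7−23.4) + 358.0 + 1.26×(139−80.7) = 536.89 kJ/kg
Q = 132000 kJ/min = 2200 kJ/s = 2200 kJ/s
ṁ = Q/Δh = 2200 / 536.89 = 4.0977 kg/s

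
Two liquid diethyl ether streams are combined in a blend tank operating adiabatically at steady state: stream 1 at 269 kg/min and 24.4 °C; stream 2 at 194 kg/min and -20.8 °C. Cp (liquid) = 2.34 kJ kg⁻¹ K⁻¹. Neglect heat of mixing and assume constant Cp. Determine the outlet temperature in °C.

Adiabatic, steady state ⇒ Σ ṁᵢCp,ᵢ(T_out − Tᵢ) = 0
T_out = Σ ṁᵢCp,ᵢTᵢ / Σ ṁᵢCp,ᵢ
      = 5916.5 / 1083.4 = 5.4609 °C

T_out = 5.46 °C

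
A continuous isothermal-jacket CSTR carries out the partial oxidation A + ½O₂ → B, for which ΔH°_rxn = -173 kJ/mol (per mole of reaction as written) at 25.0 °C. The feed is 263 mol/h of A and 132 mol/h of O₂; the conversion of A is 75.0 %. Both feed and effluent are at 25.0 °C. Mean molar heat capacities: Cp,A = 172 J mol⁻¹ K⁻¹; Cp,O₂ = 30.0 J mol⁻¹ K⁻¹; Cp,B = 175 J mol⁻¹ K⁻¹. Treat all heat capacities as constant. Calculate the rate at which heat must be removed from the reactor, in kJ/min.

Extent of reaction ξ = 0.750 × 263 = 197.25 mol/h
Reaction term: ξ·ΔH°_rxn = 197.25 × -173 = -34124 kJ/h
Q = ΔH = -34124 kJ/h = -9.479 kW
Heat removed = 568.74 kJ/min

Q_out = 569 kJ/min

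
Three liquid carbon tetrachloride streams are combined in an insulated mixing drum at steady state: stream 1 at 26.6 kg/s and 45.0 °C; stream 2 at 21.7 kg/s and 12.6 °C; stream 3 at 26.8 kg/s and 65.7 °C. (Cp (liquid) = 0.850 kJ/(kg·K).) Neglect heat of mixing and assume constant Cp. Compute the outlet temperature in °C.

No heat crosses the boundary, so H_out = H_in.
T_out = Σ ṁᵢCp,ᵢTᵢ / Σ ṁᵢCp,ᵢ
      = 2746.5 / 63.835 = 43.025 °C

T_out = 43.0 °C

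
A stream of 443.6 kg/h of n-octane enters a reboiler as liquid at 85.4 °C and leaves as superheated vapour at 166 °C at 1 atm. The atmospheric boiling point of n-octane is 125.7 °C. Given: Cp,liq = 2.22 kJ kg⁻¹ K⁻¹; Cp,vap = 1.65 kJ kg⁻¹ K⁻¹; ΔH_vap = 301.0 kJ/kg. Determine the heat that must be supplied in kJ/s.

liquid 85.4→125.7 °C: 89.466 kJ/kg
vaporisation at 125.7 °C: 301 kJ/kg
vapour 125.7→166 °C: 66.495 kJ/kg
Δh = 89.466 + 301 + 66.495 = 456.96 kJ/kg
Q = ṁ·Δh = 443.6 kg/h × 456.96 kJ/kg = 202710 kJ/h
|Q| = 56.308 kW

Q = 56.3 kJ/s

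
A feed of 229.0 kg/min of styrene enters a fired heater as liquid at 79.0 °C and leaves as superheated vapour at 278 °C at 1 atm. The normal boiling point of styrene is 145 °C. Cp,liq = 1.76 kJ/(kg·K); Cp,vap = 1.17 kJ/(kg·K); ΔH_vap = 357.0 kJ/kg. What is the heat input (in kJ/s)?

Q = 2400 kJ/s

liquid 79.0→145 °C: 116.16 kJ/kg
vaporisation at 145 °C: 357 kJ/kg
vapour 145→278 °C: 155.61 kJ/kg
Δh = 116.16 + 357 + 155.61 = 628.77 kJ/kg
Q = ṁ·Δh = 229.0 kg/min × 628.77 kJ/kg = 143990 kJ/min
|Q| = 2399.8 kW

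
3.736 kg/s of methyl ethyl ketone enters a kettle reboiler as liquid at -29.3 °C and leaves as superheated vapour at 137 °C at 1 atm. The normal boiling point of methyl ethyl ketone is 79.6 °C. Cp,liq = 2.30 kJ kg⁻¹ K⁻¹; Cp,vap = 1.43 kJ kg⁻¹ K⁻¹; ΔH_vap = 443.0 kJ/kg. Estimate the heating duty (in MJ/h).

Q = 10400 MJ/h

liquid -29.3→79.6 °C: 250.47 kJ/kg
vaporisation at 79.6 °C: 443 kJ/kg
vapour 79.6→137 °C: 82.082 kJ/kg
Δh = 250.47 + 443 + 82.082 = 775.55 kJ/kg
Q = ṁ·Δh = 3.736 kg/s × 775.55 kJ/kg = 2897.5 kJ/s
|Q| = 2897.5 kW = 10431 MJ/h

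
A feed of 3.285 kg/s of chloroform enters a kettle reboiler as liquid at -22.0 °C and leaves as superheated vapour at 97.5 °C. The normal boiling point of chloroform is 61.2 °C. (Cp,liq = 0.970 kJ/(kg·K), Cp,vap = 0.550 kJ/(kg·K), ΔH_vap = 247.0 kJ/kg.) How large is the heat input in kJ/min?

liquid -22.0→61.2 °C: 80.704 kJ/kg
vaporisation at 61.2 °C: 247 kJ/kg
vapour 61.2→97.5 °C: 19.965 kJ/kg
Δh = 80.704 + 247 + 19.965 = 347.67 kJ/kg
Q = ṁ·Δh = 3.285 kg/s × 347.67 kJ/kg = 1142.1 kJ/s
|Q| = 1142.1 kW = 68526 kJ/min

Q = 68500 kJ/min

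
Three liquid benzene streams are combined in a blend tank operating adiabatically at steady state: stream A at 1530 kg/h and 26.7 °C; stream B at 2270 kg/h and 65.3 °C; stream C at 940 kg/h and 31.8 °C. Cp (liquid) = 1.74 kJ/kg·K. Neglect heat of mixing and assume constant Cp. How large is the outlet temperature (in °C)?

No heat crosses the boundary, so H_out = H_in.
T_out = Σ ṁᵢCp,ᵢTᵢ / Σ ṁᵢCp,ᵢ
      = 381010 / 8247.6 = 46.197 °C

T_out = 46.2 °C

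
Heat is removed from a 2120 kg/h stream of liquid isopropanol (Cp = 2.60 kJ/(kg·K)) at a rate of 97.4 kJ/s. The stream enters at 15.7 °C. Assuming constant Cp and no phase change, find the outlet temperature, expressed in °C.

Q = 97.4 kJ/s = 350640 kJ/h
ΔT = Q/(ṁ·Cp) = 350640/(2120×2.60) = 63.614 K
T_out = 15.7 − 63.614 = -47.914 °C

T_out = -47.9 °C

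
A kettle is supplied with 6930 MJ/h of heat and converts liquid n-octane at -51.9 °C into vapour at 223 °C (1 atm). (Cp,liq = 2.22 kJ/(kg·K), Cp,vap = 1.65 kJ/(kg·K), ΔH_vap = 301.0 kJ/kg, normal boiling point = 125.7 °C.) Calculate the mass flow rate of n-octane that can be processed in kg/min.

ṁ = 135 kg/min

Δh = 2.22×(125.7−-51.9) + 301.0 + 1.65×(223−125.7) = 855.82 kJ/kg
Q = 6930 MJ/h = 1925 kJ/s = 115500 kJ/min
ṁ = Q/Δh = 115500 / 855.82 = 134.96 kg/min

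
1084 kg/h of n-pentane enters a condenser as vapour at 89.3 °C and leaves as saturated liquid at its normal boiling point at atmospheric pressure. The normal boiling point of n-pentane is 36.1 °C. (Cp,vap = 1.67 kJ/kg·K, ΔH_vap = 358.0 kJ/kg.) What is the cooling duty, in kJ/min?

Q_c = 8070 kJ/min

vapour 89.3→36.1 °C: -88.844 kJ/kg
condensation at 36.1 °C: -358 kJ/kg
Δh = -88.844 + -358 = -446.84 kJ/kg
Q = ṁ·Δh = 1084 kg/h × -446.84 kJ/kg = -484380 kJ/h
|Q| = 134.55 kW = 8073 kJ/min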